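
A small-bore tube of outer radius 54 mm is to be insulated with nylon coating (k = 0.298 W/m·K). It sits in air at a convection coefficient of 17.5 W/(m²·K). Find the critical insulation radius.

r_cr ≈ 17 mm

For a cylinder r_cr = k/h = 0.298/17.5
r_cr = 17 mm; since the bare radius (54 mm) is above r_cr, any added insulation will reduce heat loss.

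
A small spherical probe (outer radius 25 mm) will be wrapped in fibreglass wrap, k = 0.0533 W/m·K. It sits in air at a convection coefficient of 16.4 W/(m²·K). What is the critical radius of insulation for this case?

r_cr ≈ 6.5 mm

For a sphere r_cr = 2k/h = 2×0.0533/16.4
r_cr = 6.5 mm; since the bare radius (25 mm) is above r_cr, any added insulation will reduce heat loss.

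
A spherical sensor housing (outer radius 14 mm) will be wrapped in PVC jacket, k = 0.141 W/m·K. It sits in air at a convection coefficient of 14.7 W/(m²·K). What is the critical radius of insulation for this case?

r_cr ≈ 19.2 mm

For a sphere r_cr = 2k/h = 2×0.141/14.7
r_cr = 19.2 mm; since the bare radius (14 mm) is below r_cr, adding a thin layer of insulation will *increase* heat loss.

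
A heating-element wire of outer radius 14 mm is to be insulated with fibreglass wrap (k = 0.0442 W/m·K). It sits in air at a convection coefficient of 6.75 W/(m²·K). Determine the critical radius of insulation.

For a cylinder r_cr = k/h = 0.0442/6.75
r_cr = 6.55 mm; since the bare radius (14 mm) is above r_cr, any added insulation will reduce heat loss.

r_cr ≈ 6.55 mm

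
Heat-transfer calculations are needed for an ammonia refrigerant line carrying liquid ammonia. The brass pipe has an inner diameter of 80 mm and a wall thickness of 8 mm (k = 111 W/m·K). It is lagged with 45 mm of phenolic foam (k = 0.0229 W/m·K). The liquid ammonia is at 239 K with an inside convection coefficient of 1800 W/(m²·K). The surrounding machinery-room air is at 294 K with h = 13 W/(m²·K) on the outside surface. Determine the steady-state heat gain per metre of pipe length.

q′ ≈ 11.6 W/m

Treating each annulus and film as a series resistance:
R_inner film = 1/(h_i·2πr₁L) = 1/(1800×2π×0.04×1) = 0.00221 K/W
R_brass pipe wall = ln(48/40)/(2π×111×1) = 2.614×10^-4 K/W
R_phenolic foam = ln(93/48)/(2π×0.0229×1) = 4.597 K/W
R_outer film = 1/(h_o·2πr_oL) = 1/(13×2π×0.093×1) = 0.1316 K/W
R_total = 4.731 K/W
Q = ΔT/R_total = 55/4.731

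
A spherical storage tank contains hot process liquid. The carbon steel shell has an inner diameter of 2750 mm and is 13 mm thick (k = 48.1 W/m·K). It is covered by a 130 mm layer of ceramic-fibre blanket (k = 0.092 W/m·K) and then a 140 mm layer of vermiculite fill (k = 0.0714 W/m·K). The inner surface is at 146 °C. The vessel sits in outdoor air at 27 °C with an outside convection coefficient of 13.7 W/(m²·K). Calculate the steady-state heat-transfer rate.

Q ≈ 1010 W

For a spherical shell R = (1/r₁ − 1/r₂)/(4πk); film R = 1/(h·4πr²). In series:
R_carbon steel shell = (1/1.375 − 1/1.388)/(4π×48.1) = 1.127×10^-5 K/W
R_ceramic-fibre blanket = (1/1.388 − 1/1.518)/(4π×0.092) = 0.05337 K/W
R_vermiculite fill = (1/1.518 − 1/1.658)/(4π×0.0714) = 0.062 K/W
R_outer film = 1/(h·4πr_o²) = 1/(13.7×4π×1.658²) = 0.002113 K/W
R_total = 0.1175 K/W
Q = ΔT/R_total = 119/0.1175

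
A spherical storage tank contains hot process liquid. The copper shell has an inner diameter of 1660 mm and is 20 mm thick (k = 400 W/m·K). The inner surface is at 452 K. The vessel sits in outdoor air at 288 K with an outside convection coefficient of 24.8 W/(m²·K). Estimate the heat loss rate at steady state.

Q ≈ 36900 W

Radial (spherical) resistances in series:
R_copper shell = (1/0.83 − 1/0.85)/(4π×400) = 5.64×10^-6 K/W
R_outer film = 1/(h·4πr_o²) = 1/(24.8×4π×0.85²) = 0.004441 K/W
R_total = 0.004447 K/W
Q = ΔT/R_total = 164/0.004447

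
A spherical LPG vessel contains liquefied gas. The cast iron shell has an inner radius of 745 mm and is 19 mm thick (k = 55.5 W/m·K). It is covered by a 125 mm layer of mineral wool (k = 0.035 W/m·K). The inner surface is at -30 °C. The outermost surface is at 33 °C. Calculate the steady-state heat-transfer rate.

Q ≈ 151 W

For a spherical shell R = (1/r₁ − 1/r₂)/(4πk); film R = 1/(h·4πr²). In series:
R_cast iron shell = (1/0.745 − 1/0.764)/(4π×55.5) = 4.786×10^-5 K/W
R_mineral wool = (1/0.764 − 1/0.889)/(4π×0.035) = 0.4184 K/W
R_total = 0.4185 K/W
Q = ΔT/R_total = 63/0.4185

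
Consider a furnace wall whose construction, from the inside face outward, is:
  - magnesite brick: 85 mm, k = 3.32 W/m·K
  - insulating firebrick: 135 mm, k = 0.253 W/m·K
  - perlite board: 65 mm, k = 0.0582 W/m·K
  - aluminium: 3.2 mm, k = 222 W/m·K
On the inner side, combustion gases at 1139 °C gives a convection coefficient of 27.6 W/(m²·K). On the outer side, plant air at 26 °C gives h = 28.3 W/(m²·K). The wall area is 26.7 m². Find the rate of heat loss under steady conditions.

Q ≈ 17000 W

Model the wall as resistances in series:
R_inner film = 1/(h_i·A) = 1/(27.6×26.7) = 0.001357 K/W
R_magnesite brick = L/(kA) = 0.085/(3.32×26.7) = 9.589×10^-4 K/W
R_insulating firebrick = L/(kA) = 0.135/(0.253×26.7) = 0.01998 K/W
R_perlite board = L/(kA) = 0.065/(0.0582×26.7) = 0.04183 K/W
R_aluminium = L/(kA) = 0.0032/(222×26.7) = 5.399×10^-7 K/W
R_outer film = 1/(h_o·A) = 1/(28.3×26.7) = 0.001323 K/W
R_total = 0.06545 K/W
Q = ΔT / R_total = 1113 / 0.06545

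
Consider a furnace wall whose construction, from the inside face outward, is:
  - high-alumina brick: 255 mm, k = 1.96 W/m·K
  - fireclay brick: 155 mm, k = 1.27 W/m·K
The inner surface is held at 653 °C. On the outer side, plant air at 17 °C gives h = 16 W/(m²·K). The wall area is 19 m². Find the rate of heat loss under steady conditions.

Q ≈ 38400 W

Series thermal resistances:
R_high-alumina brick = L/(kA) = 0.255/(1.96×19) = 0.006847 K/W
R_fireclay brick = L/(kA) = 0.155/(1.27×19) = 0.006424 K/W
R_outer film = 1/(h_o·A) = 1/(16×19) = 0.003289 K/W
R_total = 0.01656 K/W
Q = ΔT / R_total = 636 / 0.01656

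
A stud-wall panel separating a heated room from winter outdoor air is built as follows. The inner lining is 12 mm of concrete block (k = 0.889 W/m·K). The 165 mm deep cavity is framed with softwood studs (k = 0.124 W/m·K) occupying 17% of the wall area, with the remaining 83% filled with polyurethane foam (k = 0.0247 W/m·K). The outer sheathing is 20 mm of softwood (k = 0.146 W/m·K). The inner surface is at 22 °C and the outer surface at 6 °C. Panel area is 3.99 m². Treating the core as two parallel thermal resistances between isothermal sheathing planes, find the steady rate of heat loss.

Q ≈ 15.5 W

Sheathing layers in series; stud and cavity paths in parallel between them.
R_inner = 0.012/(0.889×3.99) = 0.003383 K/W
R_stud  = 0.165/(0.124×0.17×3.99) = 1.962 K/W
R_cav   = 0.165/(0.0247×0.83×3.99) = 2.017 K/W
1/R_core = 1/R_stud + 1/R_cav → R_core = 0.9945 K/W
R_outer = 0.02/(0.146×3.99) = 0.03433 K/W
R_total = 1.032 K/W
Q = ΔT/R_total = 16/1.032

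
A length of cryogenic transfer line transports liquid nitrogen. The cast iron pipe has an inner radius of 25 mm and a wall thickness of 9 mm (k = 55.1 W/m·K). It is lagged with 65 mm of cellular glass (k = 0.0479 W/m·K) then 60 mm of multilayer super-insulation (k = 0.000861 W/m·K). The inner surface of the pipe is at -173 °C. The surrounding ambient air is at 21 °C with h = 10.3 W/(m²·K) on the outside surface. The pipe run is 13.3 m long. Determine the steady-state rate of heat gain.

Treating each annulus and film as a series resistance:
R_cast iron pipe wall = ln(34/25)/(2π×55.1×13.3) = 6.678×10^-5 K/W
R_cellular glass = ln(99/34)/(2π×0.0479×13.3) = 0.267 K/W
R_multilayer super-insulation = ln(159/99)/(2π×0.000861×13.3) = 6.585 K/W
R_outer film = 1/(h_o·2πr_oL) = 1/(10.3×2π×0.159×13.3) = 0.007307 K/W
R_total = 6.859 K/W
Q = ΔT/R_total = 194/6.859

Q ≈ 28.3 W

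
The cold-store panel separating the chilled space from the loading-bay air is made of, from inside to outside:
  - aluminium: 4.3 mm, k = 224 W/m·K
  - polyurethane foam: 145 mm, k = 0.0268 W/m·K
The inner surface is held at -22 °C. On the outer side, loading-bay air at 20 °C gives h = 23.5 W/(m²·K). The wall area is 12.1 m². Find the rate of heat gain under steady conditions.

Q ≈ 93.2 W

Using the resistance-network approach (series):
R_aluminium = L/(kA) = 0.0043/(224×12.1) = 1.586×10^-6 K/W
R_polyurethane foam = L/(kA) = 0.145/(0.0268×12.1) = 0.4471 K/W
R_outer film = 1/(h_o·A) = 1/(23.5×12.1) = 0.003517 K/W
R_total = 0.4507 K/W
Q = ΔT / R_total = 42 / 0.4507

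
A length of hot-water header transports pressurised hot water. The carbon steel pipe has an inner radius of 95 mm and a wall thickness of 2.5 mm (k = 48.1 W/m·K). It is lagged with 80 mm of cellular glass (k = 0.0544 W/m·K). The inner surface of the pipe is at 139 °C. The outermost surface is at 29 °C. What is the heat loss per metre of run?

Treating each annulus and film as a series resistance:
R_carbon steel pipe wall = ln(97.5/95)/(2π×48.1×1) = 8.595×10^-5 K/W
R_cellular glass = ln(177.5/97.5)/(2π×0.0544×1) = 1.753 K/W
R_total = 1.753 K/W
Q = ΔT/R_total = 110/1.753

q′ ≈ 62.8 W/m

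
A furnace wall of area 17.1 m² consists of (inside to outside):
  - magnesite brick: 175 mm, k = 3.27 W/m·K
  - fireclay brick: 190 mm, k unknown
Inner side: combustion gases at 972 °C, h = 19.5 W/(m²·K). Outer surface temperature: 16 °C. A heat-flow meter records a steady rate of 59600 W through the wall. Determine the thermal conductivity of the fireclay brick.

k ≈ 1.12 W/(m·K)

Series thermal resistances:
R_inner film = 1/(h_i·A) = 1/(19.5×17.1) = 0.002999 K/W
R_magnesite brick = L/(kA) = 0.175/(3.27×17.1) = 0.00313 K/W
Sum of known resistances R_other = 0.006129 K/W
Total R = ΔT/Q = 956/59600 = 0.01604 K/W
R_fireclay brick = R_total − R_other = 0.009912 K/W
k = L/(R·A) = 0.19/(0.009912×17.1)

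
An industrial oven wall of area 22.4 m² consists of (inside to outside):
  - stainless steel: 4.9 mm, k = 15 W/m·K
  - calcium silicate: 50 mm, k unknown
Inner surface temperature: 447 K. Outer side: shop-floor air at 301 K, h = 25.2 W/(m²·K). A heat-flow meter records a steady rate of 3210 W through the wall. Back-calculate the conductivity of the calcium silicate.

k ≈ 0.0511 W/(m·K)

Treating each layer as a thermal resistance in series:
R_stainless steel = L/(kA) = 0.0049/(15×22.4) = 1.458×10^-5 K/W
R_outer film = 1/(h_o·A) = 1/(25.2×22.4) = 0.001772 K/W
Sum of known resistances R_other = 0.001786 K/W
Total R = ΔT/Q = 146/3210 = 0.04548 K/W
R_calcium silicate = R_total − R_other = 0.0437 K/W
k = L/(R·A) = 0.05/(0.0437×22.4)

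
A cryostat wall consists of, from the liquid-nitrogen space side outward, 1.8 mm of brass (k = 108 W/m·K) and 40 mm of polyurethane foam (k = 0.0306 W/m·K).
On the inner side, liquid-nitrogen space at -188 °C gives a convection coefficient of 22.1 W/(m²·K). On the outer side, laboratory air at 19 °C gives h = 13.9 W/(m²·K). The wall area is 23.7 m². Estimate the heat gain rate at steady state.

Q ≈ 3440 W

Thermal resistances in series:
R_inner film = 1/(h_i·A) = 1/(22.1×23.7) = 0.001909 K/W
R_brass = L/(kA) = 0.0018/(108×23.7) = 7.032×10^-7 K/W
R_polyurethane foam = L/(kA) = 0.04/(0.0306×23.7) = 0.05516 K/W
R_outer film = 1/(h_o·A) = 1/(13.9×23.7) = 0.003036 K/W
R_total = 0.0601 K/W
Q = ΔT / R_total = 207 / 0.0601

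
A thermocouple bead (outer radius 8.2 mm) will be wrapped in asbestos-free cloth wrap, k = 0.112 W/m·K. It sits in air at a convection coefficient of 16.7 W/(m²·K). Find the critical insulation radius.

For a sphere r_cr = 2k/h = 2×0.112/16.7
r_cr = 13.4 mm; since the bare radius (8.2 mm) is below r_cr, adding a thin layer of insulation will *increase* heat loss.

r_cr ≈ 13.4 mm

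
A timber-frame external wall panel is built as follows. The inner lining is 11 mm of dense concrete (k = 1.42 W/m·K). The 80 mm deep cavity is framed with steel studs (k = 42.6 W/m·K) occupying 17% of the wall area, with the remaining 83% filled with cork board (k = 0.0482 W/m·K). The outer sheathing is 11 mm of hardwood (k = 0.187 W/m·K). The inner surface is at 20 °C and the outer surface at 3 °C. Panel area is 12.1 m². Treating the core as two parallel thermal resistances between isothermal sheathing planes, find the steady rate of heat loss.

Q ≈ 2650 W

Sheathing layers in series; stud and cavity paths in parallel between them.
R_inner = 0.011/(1.42×12.1) = 6.402×10^-4 K/W
R_stud  = 0.08/(42.6×0.17×12.1) = 9.129×10^-4 K/W
R_cav   = 0.08/(0.0482×0.83×12.1) = 0.1653 K/W
1/R_core = 1/R_stud + 1/R_cav → R_core = 9.079×10^-4 K/W
R_outer = 0.011/(0.187×12.1) = 0.004861 K/W
R_total = 0.00641 K/W
Q = ΔT/R_total = 17/0.00641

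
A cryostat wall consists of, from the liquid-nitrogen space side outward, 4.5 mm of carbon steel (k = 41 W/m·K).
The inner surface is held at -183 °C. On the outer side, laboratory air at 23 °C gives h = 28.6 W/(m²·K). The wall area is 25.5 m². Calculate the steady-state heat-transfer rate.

Q ≈ 150000 W

Series thermal resistances:
R_carbon steel = L/(kA) = 0.0045/(41×25.5) = 4.304×10^-6 K/W
R_outer film = 1/(h_o·A) = 1/(28.6×25.5) = 0.001371 K/W
R_total = 0.001375 K/W
Q = ΔT / R_total = 206 / 0.001375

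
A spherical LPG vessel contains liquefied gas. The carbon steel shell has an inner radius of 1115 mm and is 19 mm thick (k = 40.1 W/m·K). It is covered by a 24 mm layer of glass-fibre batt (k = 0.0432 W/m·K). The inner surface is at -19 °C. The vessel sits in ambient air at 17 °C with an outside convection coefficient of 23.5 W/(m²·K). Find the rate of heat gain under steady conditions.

Q ≈ 994 W

Radial (spherical) resistances in series:
R_carbon steel shell = (1/1.115 − 1/1.134)/(4π×40.1) = 2.982×10^-5 K/W
R_glass-fibre batt = (1/1.134 − 1/1.158)/(4π×0.0432) = 0.03367 K/W
R_outer film = 1/(h·4πr_o²) = 1/(23.5×4π×1.158²) = 0.002525 K/W
R_total = 0.03622 K/W
Q = ΔT/R_total = 36/0.03622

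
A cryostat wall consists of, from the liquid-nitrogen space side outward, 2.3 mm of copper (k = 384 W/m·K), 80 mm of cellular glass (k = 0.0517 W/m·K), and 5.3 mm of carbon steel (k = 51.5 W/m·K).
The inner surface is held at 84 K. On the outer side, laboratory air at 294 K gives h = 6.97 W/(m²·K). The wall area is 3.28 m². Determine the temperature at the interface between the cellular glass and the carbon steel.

T ≈ 276 K

Treating each layer as a thermal resistance in series:
R_copper = L/(kA) = 0.0023/(384×3.28) = 1.826×10^-6 K/W
R_cellular glass = L/(kA) = 0.08/(0.0517×3.28) = 0.4718 K/W
R_carbon steel = L/(kA) = 0.0053/(51.5×3.28) = 3.138×10^-5 K/W
R_outer film = 1/(h_o·A) = 1/(6.97×3.28) = 0.04374 K/W
R_total = 0.5155 K/W;  Q = ΔT/R_total = 210/0.5155 = 407.3 W
T_interface = T_inner + Q·ΣR(inner→interface) = 84 + 407×0.4718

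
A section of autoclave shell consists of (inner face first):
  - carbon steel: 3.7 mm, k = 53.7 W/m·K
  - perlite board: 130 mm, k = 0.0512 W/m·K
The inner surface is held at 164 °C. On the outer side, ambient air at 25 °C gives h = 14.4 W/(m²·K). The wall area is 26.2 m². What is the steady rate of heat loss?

Thermal resistances in series:
R_carbon steel = L/(kA) = 0.0037/(53.7×26.2) = 2.63×10^-6 K/W
R_perlite board = L/(kA) = 0.13/(0.0512×26.2) = 0.09691 K/W
R_outer film = 1/(h_o·A) = 1/(14.4×26.2) = 0.002651 K/W
R_total = 0.09956 K/W
Q = ΔT / R_total = 139 / 0.09956

Q ≈ 1400 W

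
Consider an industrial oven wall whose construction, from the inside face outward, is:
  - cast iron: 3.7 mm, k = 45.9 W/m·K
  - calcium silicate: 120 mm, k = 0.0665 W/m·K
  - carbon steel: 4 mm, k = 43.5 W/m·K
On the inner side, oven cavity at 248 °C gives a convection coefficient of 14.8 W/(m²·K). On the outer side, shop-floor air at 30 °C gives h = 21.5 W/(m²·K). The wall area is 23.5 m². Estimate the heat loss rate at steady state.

Q ≈ 2670 W

Using the resistance-network approach (series):
R_inner film = 1/(h_i·A) = 1/(14.8×23.5) = 0.002875 K/W
R_cast iron = L/(kA) = 0.0037/(45.9×23.5) = 3.43×10^-6 K/W
R_calcium silicate = L/(kA) = 0.12/(0.0665×23.5) = 0.07679 K/W
R_carbon steel = L/(kA) = 0.004/(43.5×23.5) = 3.913×10^-6 K/W
R_outer film = 1/(h_o·A) = 1/(21.5×23.5) = 0.001979 K/W
R_total = 0.08165 K/W
Q = ΔT / R_total = 218 / 0.08165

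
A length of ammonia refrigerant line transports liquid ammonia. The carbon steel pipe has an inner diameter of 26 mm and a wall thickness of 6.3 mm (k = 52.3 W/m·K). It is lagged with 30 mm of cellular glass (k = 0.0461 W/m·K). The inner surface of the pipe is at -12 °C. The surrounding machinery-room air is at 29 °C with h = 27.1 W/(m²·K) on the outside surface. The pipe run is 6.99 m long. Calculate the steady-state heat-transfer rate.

Radial resistances (cylindrical: R_cond = ln(r_o/r_i)/(2πkL), R_conv = 1/(h·2πrL)):
R_carbon steel pipe wall = ln(19.3/13)/(2π×52.3×6.99) = 1.72×10^-4 K/W
R_cellular glass = ln(49.3/19.3)/(2π×0.0461×6.99) = 0.4632 K/W
R_outer film = 1/(h_o·2πr_oL) = 1/(27.1×2π×0.0493×6.99) = 0.01704 K/W
R_total = 0.4804 K/W
Q = ΔT/R_total = 41/0.4804

Q ≈ 85.3 W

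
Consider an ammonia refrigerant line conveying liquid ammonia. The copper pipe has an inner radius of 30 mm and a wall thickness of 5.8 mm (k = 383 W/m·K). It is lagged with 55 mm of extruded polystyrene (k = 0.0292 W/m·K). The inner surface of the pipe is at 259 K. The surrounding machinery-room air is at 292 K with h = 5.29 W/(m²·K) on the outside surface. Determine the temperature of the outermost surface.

Per-layer cylindrical resistances, series-summed:
R_copper pipe wall = ln(35.8/30)/(2π×383×1) = 7.345×10^-5 K/W
R_extruded polystyrene = ln(90.8/35.8)/(2π×0.0292×1) = 5.073 K/W
R_outer film = 1/(h_o·2πr_oL) = 1/(5.29×2π×0.0908×1) = 0.3313 K/W
R_total = 5.404 K/W
Q = ΔT/R_total = 33/5.404
Q = 6.11 W/m
T_interface = T_inner + Q·ΣR(inner→interface) = 259 + 6.11×5.073

T ≈ 290 K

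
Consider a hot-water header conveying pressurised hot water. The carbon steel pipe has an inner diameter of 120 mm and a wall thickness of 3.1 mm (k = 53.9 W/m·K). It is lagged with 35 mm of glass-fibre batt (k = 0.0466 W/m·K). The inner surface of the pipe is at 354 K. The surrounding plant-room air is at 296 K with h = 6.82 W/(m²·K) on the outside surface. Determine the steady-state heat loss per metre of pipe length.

q′ ≈ 33.2 W/m

Per-layer cylindrical resistances, series-summed:
R_carbon steel pipe wall = ln(63.1/60)/(2π×53.9×1) = 1.487×10^-4 K/W
R_glass-fibre batt = ln(98.1/63.1)/(2π×0.0466×1) = 1.507 K/W
R_outer film = 1/(h_o·2πr_oL) = 1/(6.82×2π×0.0981×1) = 0.2379 K/W
R_total = 1.745 K/W
Q = ΔT/R_total = 58/1.745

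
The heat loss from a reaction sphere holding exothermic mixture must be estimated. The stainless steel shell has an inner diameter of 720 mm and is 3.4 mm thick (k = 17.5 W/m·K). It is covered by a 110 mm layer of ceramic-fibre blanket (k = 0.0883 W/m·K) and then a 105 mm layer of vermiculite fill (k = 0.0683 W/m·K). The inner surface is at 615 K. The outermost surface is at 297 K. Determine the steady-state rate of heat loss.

Q ≈ 311 W

Radial (spherical) resistances in series:
R_stainless steel shell = (1/0.36 − 1/0.3634)/(4π×17.5) = 1.182×10^-4 K/W
R_ceramic-fibre blanket = (1/0.3634 − 1/0.4734)/(4π×0.0883) = 0.5762 K/W
R_vermiculite fill = (1/0.4734 − 1/0.5784)/(4π×0.0683) = 0.4468 K/W
R_total = 1.023 K/W
Q = ΔT/R_total = 318/1.023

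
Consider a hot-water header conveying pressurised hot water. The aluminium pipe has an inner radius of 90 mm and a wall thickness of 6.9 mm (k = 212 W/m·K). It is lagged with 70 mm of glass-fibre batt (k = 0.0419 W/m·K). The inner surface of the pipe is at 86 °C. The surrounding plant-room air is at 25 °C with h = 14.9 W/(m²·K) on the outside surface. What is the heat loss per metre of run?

Cylindrical conduction, so R = ln(r₂/r₁)/(2πkL) per layer, in series:
R_aluminium pipe wall = ln(96.9/90)/(2π×212×1) = 5.546×10^-5 K/W
R_glass-fibre batt = ln(166.9/96.9)/(2π×0.0419×1) = 2.065 K/W
R_outer film = 1/(h_o·2πr_oL) = 1/(14.9×2π×0.1669×1) = 0.064 K/W
R_total = 2.129 K/W
Q = ΔT/R_total = 61/2.129

q′ ≈ 28.6 W/m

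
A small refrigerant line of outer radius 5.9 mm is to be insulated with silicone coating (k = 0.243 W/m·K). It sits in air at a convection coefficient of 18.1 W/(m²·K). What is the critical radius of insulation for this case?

r_cr ≈ 13.4 mm

For a cylinder r_cr = k/h = 0.243/18.1
r_cr = 13.4 mm; since the bare radius (5.9 mm) is below r_cr, adding a thin layer of insulation will *increase* heat loss.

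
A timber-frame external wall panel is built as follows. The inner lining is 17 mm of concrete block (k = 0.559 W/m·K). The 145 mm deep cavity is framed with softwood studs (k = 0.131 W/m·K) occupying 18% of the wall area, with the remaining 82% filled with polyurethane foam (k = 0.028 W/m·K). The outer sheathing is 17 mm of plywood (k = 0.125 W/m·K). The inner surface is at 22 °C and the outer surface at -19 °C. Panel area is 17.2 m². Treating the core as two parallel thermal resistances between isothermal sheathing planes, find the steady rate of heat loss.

Sheathing layers in series; stud and cavity paths in parallel between them.
R_inner = 0.017/(0.559×17.2) = 0.001768 K/W
R_stud  = 0.145/(0.131×0.18×17.2) = 0.3575 K/W
R_cav   = 0.145/(0.028×0.82×17.2) = 0.3672 K/W
1/R_core = 1/R_stud + 1/R_cav → R_core = 0.1811 K/W
R_outer = 0.017/(0.125×17.2) = 0.007907 K/W
R_total = 0.1908 K/W
Q = ΔT/R_total = 41/0.1908

Q ≈ 215 W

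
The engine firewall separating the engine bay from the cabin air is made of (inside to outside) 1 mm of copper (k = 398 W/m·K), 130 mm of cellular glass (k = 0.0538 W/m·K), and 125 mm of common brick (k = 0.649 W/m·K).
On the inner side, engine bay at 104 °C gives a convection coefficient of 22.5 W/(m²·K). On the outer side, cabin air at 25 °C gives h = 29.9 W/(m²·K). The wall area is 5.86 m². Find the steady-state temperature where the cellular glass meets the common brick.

T ≈ 31.6 °C

Series thermal resistances:
R_inner film = 1/(h_i·A) = 1/(22.5×5.86) = 0.007584 K/W
R_copper = L/(kA) = 0.001/(398×5.86) = 4.288×10^-7 K/W
R_cellular glass = L/(kA) = 0.13/(0.0538×5.86) = 0.4123 K/W
R_common brick = L/(kA) = 0.125/(0.649×5.86) = 0.03287 K/W
R_outer film = 1/(h_o·A) = 1/(29.9×5.86) = 0.005707 K/W
R_total = 0.4585 K/W;  Q = ΔT/R_total = 79/0.4585 = 172.3 W
T_interface = T_inner − Q·ΣR(inner→interface) = 104 − 172×0.4199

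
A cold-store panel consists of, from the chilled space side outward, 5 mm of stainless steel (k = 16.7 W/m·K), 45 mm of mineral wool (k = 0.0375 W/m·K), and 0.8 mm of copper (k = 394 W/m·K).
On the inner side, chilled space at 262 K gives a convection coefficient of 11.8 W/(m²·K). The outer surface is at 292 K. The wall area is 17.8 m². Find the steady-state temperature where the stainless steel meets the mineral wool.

Series thermal resistances:
R_inner film = 1/(h_i·A) = 1/(11.8×17.8) = 0.004761 K/W
R_stainless steel = L/(kA) = 0.005/(16.7×17.8) = 1.682×10^-5 K/W
R_mineral wool = L/(kA) = 0.045/(0.0375×17.8) = 0.06742 K/W
R_copper = L/(kA) = 0.0008/(394×17.8) = 1.141×10^-7 K/W
R_total = 0.07219 K/W;  Q = ΔT/R_total = 30/0.07219 = 415.5 W
T_interface = T_inner + Q·ΣR(inner→interface) = 262 + 416×0.004778

T ≈ 264 K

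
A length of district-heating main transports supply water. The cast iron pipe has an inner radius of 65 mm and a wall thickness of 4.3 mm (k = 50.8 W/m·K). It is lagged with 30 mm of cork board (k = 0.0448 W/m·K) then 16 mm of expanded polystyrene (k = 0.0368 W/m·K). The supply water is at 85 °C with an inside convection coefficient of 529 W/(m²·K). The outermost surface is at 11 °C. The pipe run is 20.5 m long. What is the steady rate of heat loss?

Q ≈ 787 W

For a radial system each layer contributes R = ln(r_out/r_in)/(2πkL); films add R = 1/(hA).
R_inner film = 1/(h_i·2πr₁L) = 1/(529×2π×0.065×20.5) = 2.258×10^-4 K/W
R_cast iron pipe wall = ln(69.3/65)/(2π×50.8×20.5) = 9.79×10^-6 K/W
R_cork board = ln(99.3/69.3)/(2π×0.0448×20.5) = 0.06233 K/W
R_expanded polystyrene = ln(115.3/99.3)/(2π×0.0368×20.5) = 0.03152 K/W
R_total = 0.09409 K/W
Q = ΔT/R_total = 74/0.09409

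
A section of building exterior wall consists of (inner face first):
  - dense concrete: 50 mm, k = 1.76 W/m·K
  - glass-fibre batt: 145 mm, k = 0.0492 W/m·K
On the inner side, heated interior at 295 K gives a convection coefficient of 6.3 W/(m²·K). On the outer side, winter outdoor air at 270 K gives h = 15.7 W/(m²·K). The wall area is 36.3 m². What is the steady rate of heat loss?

Using the resistance-network approach (series):
R_inner film = 1/(h_i·A) = 1/(6.3×36.3) = 0.004373 K/W
R_dense concrete = L/(kA) = 0.05/(1.76×36.3) = 7.826×10^-4 K/W
R_glass-fibre batt = L/(kA) = 0.145/(0.0492×36.3) = 0.08119 K/W
R_outer film = 1/(h_o·A) = 1/(15.7×36.3) = 0.001755 K/W
R_total = 0.0881 K/W
Q = ΔT / R_total = 25 / 0.0881

Q ≈ 284 W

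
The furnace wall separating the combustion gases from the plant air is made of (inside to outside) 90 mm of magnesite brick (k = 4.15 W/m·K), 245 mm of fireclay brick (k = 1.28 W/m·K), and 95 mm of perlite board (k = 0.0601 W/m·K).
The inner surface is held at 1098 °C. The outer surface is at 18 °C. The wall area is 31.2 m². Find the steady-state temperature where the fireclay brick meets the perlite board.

Treating each layer as a thermal resistance in series:
R_magnesite brick = L/(kA) = 0.09/(4.15×31.2) = 6.951×10^-4 K/W
R_fireclay brick = L/(kA) = 0.245/(1.28×31.2) = 0.006135 K/W
R_perlite board = L/(kA) = 0.095/(0.0601×31.2) = 0.05066 K/W
R_total = 0.05749 K/W;  Q = ΔT/R_total = 1080/0.05749 = 18780 W
T_interface = T_inner − Q·ΣR(inner→interface) = 1098 − 18800×0.00683

T ≈ 970 °C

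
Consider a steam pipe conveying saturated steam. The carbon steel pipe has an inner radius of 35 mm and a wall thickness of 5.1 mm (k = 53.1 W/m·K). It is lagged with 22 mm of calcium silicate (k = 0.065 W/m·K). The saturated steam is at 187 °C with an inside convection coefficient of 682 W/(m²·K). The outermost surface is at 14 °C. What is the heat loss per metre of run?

q′ ≈ 160 W/m

Radial resistances (cylindrical: R_cond = ln(r_o/r_i)/(2πkL), R_conv = 1/(h·2πrL)):
R_inner film = 1/(h_i·2πr₁L) = 1/(682×2π×0.035×1) = 0.006668 K/W
R_carbon steel pipe wall = ln(40.1/35)/(2π×53.1×1) = 4.077×10^-4 K/W
R_calcium silicate = ln(62.1/40.1)/(2π×0.065×1) = 1.071 K/W
R_total = 1.078 K/W
Q = ΔT/R_total = 173/1.078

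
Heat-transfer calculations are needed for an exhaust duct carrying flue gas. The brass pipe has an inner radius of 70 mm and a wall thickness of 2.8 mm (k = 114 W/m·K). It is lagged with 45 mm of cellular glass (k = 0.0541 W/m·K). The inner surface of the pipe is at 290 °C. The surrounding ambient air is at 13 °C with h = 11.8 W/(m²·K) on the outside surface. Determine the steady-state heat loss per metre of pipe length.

q′ ≈ 181 W/m

Radial resistances (cylindrical: R_cond = ln(r_o/r_i)/(2πkL), R_conv = 1/(h·2πrL)):
R_brass pipe wall = ln(72.8/70)/(2π×114×1) = 5.476×10^-5 K/W
R_cellular glass = ln(117.8/72.8)/(2π×0.0541×1) = 1.416 K/W
R_outer film = 1/(h_o·2πr_oL) = 1/(11.8×2π×0.1178×1) = 0.1145 K/W
R_total = 1.53 K/W
Q = ΔT/R_total = 277/1.53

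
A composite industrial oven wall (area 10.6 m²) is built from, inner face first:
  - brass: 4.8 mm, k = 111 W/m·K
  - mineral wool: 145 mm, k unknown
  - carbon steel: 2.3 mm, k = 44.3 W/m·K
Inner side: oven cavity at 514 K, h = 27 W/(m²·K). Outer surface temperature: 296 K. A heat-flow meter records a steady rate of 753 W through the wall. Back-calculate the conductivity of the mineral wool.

Treating each layer as a thermal resistance in series:
R_inner film = 1/(h_i·A) = 1/(27×10.6) = 0.003494 K/W
R_brass = L/(kA) = 0.0048/(111×10.6) = 4.08×10^-6 K/W
R_carbon steel = L/(kA) = 0.0023/(44.3×10.6) = 4.898×10^-6 K/W
Sum of known resistances R_other = 0.003503 K/W
Total R = ΔT/Q = 218/753 = 0.2895 K/W
R_mineral wool = R_total − R_other = 0.286 K/W
k = L/(R·A) = 0.145/(0.286×10.6)

k ≈ 0.0478 W/(m·K)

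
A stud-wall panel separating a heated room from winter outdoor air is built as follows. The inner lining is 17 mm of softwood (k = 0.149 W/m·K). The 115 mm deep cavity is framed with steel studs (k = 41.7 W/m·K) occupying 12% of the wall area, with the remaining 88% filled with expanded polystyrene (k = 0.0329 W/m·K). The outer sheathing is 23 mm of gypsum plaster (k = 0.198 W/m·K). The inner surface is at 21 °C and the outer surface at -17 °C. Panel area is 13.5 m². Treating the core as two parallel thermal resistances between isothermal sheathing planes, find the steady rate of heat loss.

Q ≈ 2030 W

Sheathing layers in series; stud and cavity paths in parallel between them.
R_inner = 0.017/(0.149×13.5) = 0.008451 K/W
R_stud  = 0.115/(41.7×0.12×13.5) = 0.001702 K/W
R_cav   = 0.115/(0.0329×0.88×13.5) = 0.2942 K/W
1/R_core = 1/R_stud + 1/R_cav → R_core = 0.001693 K/W
R_outer = 0.023/(0.198×13.5) = 0.008605 K/W
R_total = 0.01875 K/W
Q = ΔT/R_total = 38/0.01875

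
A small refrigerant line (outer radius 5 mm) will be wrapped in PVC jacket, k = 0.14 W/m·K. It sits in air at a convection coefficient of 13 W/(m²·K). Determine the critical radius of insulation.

For a cylinder r_cr = k/h = 0.14/13
r_cr = 10.8 mm; since the bare radius (5 mm) is below r_cr, adding a thin layer of insulation will *increase* heat loss.

r_cr ≈ 10.8 mm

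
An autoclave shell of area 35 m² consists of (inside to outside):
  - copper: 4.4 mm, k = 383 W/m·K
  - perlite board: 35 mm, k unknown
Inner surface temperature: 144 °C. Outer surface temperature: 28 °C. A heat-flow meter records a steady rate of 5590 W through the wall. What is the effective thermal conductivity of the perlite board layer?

Treating each layer as a thermal resistance in series:
R_copper = L/(kA) = 0.0044/(383×35) = 3.282×10^-7 K/W
Sum of known resistances R_other = 3.282×10^-7 K/W
Total R = ΔT/Q = 116/5590 = 0.02075 K/W
R_perlite board = R_total − R_other = 0.02075 K/W
k = L/(R·A) = 0.035/(0.02075×35)

k ≈ 0.0482 W/(m·K)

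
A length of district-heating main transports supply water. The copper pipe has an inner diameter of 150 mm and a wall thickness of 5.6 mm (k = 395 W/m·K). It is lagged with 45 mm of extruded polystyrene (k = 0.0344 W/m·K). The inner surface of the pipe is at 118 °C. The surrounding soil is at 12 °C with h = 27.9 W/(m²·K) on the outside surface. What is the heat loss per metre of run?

q′ ≈ 50.5 W/m

Per-layer cylindrical resistances, series-summed:
R_copper pipe wall = ln(80.6/75)/(2π×395×1) = 2.901×10^-5 K/W
R_extruded polystyrene = ln(125.6/80.6)/(2π×0.0344×1) = 2.052 K/W
R_outer film = 1/(h_o·2πr_oL) = 1/(27.9×2π×0.1256×1) = 0.04542 K/W
R_total = 2.098 K/W
Q = ΔT/R_total = 106/2.098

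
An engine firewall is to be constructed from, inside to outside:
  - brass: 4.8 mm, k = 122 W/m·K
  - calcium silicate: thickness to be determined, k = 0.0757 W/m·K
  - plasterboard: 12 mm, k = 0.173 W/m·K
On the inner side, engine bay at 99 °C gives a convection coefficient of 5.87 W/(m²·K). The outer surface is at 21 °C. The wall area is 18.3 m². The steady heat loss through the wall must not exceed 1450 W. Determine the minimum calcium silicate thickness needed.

L ≈ 56.4 mm

Series thermal resistances:
R_inner film = 1/(h_i·A) = 1/(5.87×18.3) = 0.009309 K/W
R_brass = L/(kA) = 0.0048/(122×18.3) = 2.15×10^-6 K/W
R_plasterboard = L/(kA) = 0.012/(0.173×18.3) = 0.00379 K/W
Sum of the known resistances R_other = 0.0131 K/W
Required total resistance R_tot = ΔT/Q_allow = 78/1450 = 0.05379 K/W
R_calcium silicate = R_tot − R_other = 0.04069 K/W
L = R·k·A = 0.04069×0.0757×18.3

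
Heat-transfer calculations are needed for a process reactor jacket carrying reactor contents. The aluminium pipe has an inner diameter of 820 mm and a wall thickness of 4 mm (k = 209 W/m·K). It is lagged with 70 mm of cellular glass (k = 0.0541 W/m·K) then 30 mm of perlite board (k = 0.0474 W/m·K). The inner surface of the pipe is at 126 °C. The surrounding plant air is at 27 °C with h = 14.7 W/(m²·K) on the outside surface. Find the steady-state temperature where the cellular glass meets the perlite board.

Per-layer cylindrical resistances, series-summed:
R_aluminium pipe wall = ln(414/410)/(2π×209×1) = 7.393×10^-6 K/W
R_cellular glass = ln(484/414)/(2π×0.0541×1) = 0.4596 K/W
R_perlite board = ln(514/484)/(2π×0.0474×1) = 0.2019 K/W
R_outer film = 1/(h_o·2πr_oL) = 1/(14.7×2π×0.514×1) = 0.02106 K/W
R_total = 0.6826 K/W
Q = ΔT/R_total = 99/0.6826
Q = 145 W/m
T_interface = T_inner − Q·ΣR(inner→interface) = 126 − 145×0.4596

T ≈ 59.3 °C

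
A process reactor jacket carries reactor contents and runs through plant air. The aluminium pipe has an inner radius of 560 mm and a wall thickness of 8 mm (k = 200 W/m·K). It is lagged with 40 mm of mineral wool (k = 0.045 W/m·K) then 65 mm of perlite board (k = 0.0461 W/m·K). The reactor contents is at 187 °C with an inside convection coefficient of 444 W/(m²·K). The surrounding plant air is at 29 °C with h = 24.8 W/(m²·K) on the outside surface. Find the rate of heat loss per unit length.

For a radial system each layer contributes R = ln(r_out/r_in)/(2πkL); films add R = 1/(hA).
R_inner film = 1/(h_i·2πr₁L) = 1/(444×2π×0.56×1) = 6.401×10^-4 K/W
R_aluminium pipe wall = ln(568/560)/(2π×200×1) = 1.129×10^-5 K/W
R_mineral wool = ln(608/568)/(2π×0.045×1) = 0.2407 K/W
R_perlite board = ln(673/608)/(2π×0.0461×1) = 0.3507 K/W
R_outer film = 1/(h_o·2πr_oL) = 1/(24.8×2π×0.673×1) = 0.009536 K/W
R_total = 0.6015 K/W
Q = ΔT/R_total = 158/0.6015

q′ ≈ 263 W/m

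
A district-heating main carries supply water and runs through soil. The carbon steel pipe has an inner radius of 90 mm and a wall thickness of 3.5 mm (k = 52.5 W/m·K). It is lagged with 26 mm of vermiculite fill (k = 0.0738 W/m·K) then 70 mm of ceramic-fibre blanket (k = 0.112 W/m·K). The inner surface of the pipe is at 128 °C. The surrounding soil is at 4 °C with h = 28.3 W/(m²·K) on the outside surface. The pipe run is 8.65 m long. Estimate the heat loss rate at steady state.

Radial resistances (cylindrical: R_cond = ln(r_o/r_i)/(2πkL), R_conv = 1/(h·2πrL)):
R_carbon steel pipe wall = ln(93.5/90)/(2π×52.5×8.65) = 1.337×10^-5 K/W
R_vermiculite fill = ln(119.5/93.5)/(2π×0.0738×8.65) = 0.06117 K/W
R_ceramic-fibre blanket = ln(189.5/119.5)/(2π×0.112×8.65) = 0.07575 K/W
R_outer film = 1/(h_o·2πr_oL) = 1/(28.3×2π×0.1895×8.65) = 0.003431 K/W
R_total = 0.1404 K/W
Q = ΔT/R_total = 124/0.1404

Q ≈ 883 W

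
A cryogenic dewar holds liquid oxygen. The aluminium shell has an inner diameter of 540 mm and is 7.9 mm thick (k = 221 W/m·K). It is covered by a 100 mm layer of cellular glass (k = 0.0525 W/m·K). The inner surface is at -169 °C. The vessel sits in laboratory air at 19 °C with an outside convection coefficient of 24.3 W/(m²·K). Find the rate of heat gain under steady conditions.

Q ≈ 128 W

Each spherical layer contributes R = (1/r_i − 1/r_o)/(4πk):
R_aluminium shell = (1/0.27 − 1/0.2779)/(4π×221) = 3.791×10^-5 K/W
R_cellular glass = (1/0.2779 − 1/0.3779)/(4π×0.0525) = 1.443 K/W
R_outer film = 1/(h·4πr_o²) = 1/(24.3×4π×0.3779²) = 0.02293 K/W
R_total = 1.466 K/W
Q = ΔT/R_total = 188/1.466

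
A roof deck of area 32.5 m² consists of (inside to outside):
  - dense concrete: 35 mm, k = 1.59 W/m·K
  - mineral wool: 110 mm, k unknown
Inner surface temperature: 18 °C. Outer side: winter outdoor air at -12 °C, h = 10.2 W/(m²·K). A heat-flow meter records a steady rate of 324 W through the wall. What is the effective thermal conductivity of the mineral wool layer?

Thermal resistances in series:
R_dense concrete = L/(kA) = 0.035/(1.59×32.5) = 6.773×10^-4 K/W
R_outer film = 1/(h_o·A) = 1/(10.2×32.5) = 0.003017 K/W
Sum of known resistances R_other = 0.003694 K/W
Total R = ΔT/Q = 30/324 = 0.09259 K/W
R_mineral wool = R_total − R_other = 0.0889 K/W
k = L/(R·A) = 0.11/(0.0889×32.5)

k ≈ 0.0381 W/(m·K)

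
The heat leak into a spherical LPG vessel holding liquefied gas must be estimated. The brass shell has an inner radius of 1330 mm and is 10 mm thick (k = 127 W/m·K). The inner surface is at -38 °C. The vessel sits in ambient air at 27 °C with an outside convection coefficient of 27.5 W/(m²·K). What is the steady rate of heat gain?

Q ≈ 40200 W

Each spherical layer contributes R = (1/r_i − 1/r_o)/(4πk):
R_brass shell = (1/1.33 − 1/1.34)/(4π×127) = 3.516×10^-6 K/W
R_outer film = 1/(h·4πr_o²) = 1/(27.5×4π×1.34²) = 0.001612 K/W
R_total = 0.001615 K/W
Q = ΔT/R_total = 65/0.001615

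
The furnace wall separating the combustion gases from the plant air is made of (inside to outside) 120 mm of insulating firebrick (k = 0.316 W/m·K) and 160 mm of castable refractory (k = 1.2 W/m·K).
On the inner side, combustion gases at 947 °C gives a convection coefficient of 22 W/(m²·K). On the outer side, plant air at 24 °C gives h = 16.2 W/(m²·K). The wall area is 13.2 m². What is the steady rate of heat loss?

Series thermal resistances:
R_inner film = 1/(h_i·A) = 1/(22×13.2) = 0.003444 K/W
R_insulating firebrick = L/(kA) = 0.12/(0.316×13.2) = 0.02877 K/W
R_castable refractory = L/(kA) = 0.16/(1.2×13.2) = 0.0101 K/W
R_outer film = 1/(h_o·A) = 1/(16.2×13.2) = 0.004676 K/W
R_total = 0.04699 K/W
Q = ΔT / R_total = 923 / 0.04699

Q ≈ 19600 W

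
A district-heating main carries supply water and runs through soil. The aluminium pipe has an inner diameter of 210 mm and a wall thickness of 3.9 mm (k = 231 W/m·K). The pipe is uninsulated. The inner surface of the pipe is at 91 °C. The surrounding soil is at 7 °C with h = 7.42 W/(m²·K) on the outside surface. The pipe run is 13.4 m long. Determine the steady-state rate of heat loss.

For a radial system each layer contributes R = ln(r_out/r_in)/(2πkL); films add R = 1/(hA).
R_aluminium pipe wall = ln(108.9/105)/(2π×231×13.4) = 1.875×10^-6 K/W
R_outer film = 1/(h_o·2πr_oL) = 1/(7.42×2π×0.1089×13.4) = 0.0147 K/W
R_total = 0.0147 K/W
Q = ΔT/R_total = 84/0.0147

Q ≈ 5710 W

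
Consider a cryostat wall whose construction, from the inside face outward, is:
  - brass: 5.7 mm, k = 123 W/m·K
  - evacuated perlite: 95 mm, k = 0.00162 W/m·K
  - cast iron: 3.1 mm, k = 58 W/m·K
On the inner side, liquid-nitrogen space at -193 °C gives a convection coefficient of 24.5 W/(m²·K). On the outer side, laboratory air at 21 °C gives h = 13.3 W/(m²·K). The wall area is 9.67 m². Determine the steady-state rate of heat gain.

Q ≈ 35.2 W

Thermal resistances in series:
R_inner film = 1/(h_i·A) = 1/(24.5×9.67) = 0.004221 K/W
R_brass = L/(kA) = 0.0057/(123×9.67) = 4.792×10^-6 K/W
R_evacuated perlite = L/(kA) = 0.095/(0.00162×9.67) = 6.064 K/W
R_cast iron = L/(kA) = 0.0031/(58×9.67) = 5.527×10^-6 K/W
R_outer film = 1/(h_o·A) = 1/(13.3×9.67) = 0.007775 K/W
R_total = 6.076 K/W
Q = ΔT / R_total = 214 / 6.076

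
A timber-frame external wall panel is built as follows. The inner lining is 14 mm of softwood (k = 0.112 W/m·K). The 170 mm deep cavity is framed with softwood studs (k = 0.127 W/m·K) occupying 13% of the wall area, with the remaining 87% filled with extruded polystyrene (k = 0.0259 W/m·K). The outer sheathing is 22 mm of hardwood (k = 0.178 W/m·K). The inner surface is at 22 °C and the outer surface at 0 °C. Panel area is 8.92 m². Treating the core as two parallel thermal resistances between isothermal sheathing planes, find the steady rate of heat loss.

Q ≈ 42.6 W

Sheathing layers in series; stud and cavity paths in parallel between them.
R_inner = 0.014/(0.112×8.92) = 0.01401 K/W
R_stud  = 0.17/(0.127×0.13×8.92) = 1.154 K/W
R_cav   = 0.17/(0.0259×0.87×8.92) = 0.8458 K/W
1/R_core = 1/R_stud + 1/R_cav → R_core = 0.4881 K/W
R_outer = 0.022/(0.178×8.92) = 0.01386 K/W
R_total = 0.516 K/W
Q = ΔT/R_total = 22/0.516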